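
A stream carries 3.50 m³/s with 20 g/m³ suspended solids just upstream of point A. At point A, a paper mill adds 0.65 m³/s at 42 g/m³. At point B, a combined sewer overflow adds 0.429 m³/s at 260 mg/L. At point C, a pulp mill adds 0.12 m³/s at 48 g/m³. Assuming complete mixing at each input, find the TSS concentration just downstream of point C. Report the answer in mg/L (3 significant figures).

After input A: C = (3.5·20 + 0.65·42) / 4.15 = 23.45 mg/L.
After input B: C = (4.15·23.45 + 0.429·260) / 4.579 = 45.61 mg/L.
After input C: C = (4.579·45.61 + 0.12·48) / 4.699 = 45.67 mg/L.

45.7 mg/L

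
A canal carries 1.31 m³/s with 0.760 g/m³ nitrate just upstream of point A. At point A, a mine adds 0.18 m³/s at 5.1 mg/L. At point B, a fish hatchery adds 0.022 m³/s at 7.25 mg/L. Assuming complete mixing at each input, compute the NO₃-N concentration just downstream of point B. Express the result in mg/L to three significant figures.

1.37 mg/L

After input A: C = (1.31·0.76 + 0.18·5.1) / 1.49 = 1.284 mg/L.
After input B: C = (1.49·1.284 + 0.022·7.25) / 1.512 = 1.371 mg/L.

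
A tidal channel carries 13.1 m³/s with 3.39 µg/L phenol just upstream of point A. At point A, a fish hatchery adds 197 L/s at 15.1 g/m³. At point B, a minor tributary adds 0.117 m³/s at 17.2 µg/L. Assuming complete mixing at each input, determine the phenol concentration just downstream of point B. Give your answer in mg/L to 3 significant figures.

0.225 mg/L

3.39 µg/L = 0.00339 mg/L.
197 L/s = 0.197 m³/s.
After input A: C = (13.1·0.00339 + 0.197·15.1) / 13.3 = 0.2271 mg/L.
17.2 µg/L = 0.0172 mg/L.
After input B: C = (13.3·0.2271 + 0.117·0.0172) / 13.41 = 0.2252 mg/L.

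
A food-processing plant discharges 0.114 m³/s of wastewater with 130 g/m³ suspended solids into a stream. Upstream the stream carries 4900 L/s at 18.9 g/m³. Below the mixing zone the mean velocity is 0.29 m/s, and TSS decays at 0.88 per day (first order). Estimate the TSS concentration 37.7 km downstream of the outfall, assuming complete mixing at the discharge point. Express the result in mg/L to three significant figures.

5.70 mg/L

4900 L/s = 4.9 m³/s.
After complete mixing, C₀ = (0.114·130 + 4.9·18.9) / 5.014 = 21.43 mg/L.
Travel time t = 3.77e+04 m / 0.29 m/s = 1.3e+05 s = 1.505 d.
C = 21.43·exp(−0.88·1.505) = 21.43·0.266 = 5.7 mg/L.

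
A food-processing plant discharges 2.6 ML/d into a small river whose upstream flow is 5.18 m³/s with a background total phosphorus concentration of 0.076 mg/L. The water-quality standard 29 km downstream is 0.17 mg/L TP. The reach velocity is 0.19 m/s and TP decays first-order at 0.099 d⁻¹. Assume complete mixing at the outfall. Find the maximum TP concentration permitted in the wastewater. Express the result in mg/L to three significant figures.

2.6 ML/d = 0.03009 m³/s.
Travel time to the compliance point: t = 2.9e+04/0.19 = 1.526e+05 s = 1.767 d; decay factor exp(−0.099·1.767) = 0.8395.
So the concentration just after mixing may be at most 0.17/0.8395 = 0.2025 mg/L.
Mass balance: 0.2025·5.21 = 0.03009·Cₑ + 5.18·0.076.
Cₑ = (1.055 − 0.3937) / 0.03009 = 21.98 mg/L.

22.0 mg/L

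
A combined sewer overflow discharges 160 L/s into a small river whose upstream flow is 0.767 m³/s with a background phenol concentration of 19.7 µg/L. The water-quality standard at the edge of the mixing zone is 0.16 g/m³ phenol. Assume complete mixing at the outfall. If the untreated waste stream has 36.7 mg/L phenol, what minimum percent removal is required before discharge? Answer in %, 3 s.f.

97.7 %

160 L/s = 0.16 m³/s.
19.7 µg/L = 0.0197 mg/L.
Mass balance: 0.16·0.927 = 0.16·Cₑ + 0.767·0.0197.
Cₑ = (0.1483 − 0.01511) / 0.16 = 0.8326 mg/L.
Required removal = 1 − 0.8326/36.7 = 97.73 %.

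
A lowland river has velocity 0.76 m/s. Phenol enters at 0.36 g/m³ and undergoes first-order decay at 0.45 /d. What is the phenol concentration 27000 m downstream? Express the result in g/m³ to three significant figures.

Travel time t = 27000 m / 0.76 m/s = 2.7e+04/0.76 = 3.553e+04 s = 0.4112 d.
First-order decay: C = 0.36·exp(−0.45·0.4112) = 0.36·0.8311 = 0.2992 g/m³.

0.299 g/m³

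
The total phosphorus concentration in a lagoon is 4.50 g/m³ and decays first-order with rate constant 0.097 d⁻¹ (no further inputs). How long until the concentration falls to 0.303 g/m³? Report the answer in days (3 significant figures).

t = ln(C₀/C)/k = ln(4.50/0.303)/0.097 = 2.698/0.097 = 27.82 d.

27.8 d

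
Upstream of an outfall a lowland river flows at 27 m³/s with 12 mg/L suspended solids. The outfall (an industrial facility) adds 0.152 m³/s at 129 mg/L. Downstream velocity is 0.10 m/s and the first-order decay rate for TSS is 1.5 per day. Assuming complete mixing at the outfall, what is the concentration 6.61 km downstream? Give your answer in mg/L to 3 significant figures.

4.02 mg/L

After complete mixing, C₀ = (0.152·129 + 27·12) / 27.15 = 12.65 mg/L.
Travel time t = 6610 m / 0.10 m/s = 6.61e+04 s = 0.765 d.
C = 12.65·exp(−1.5·0.765) = 12.65·0.3174 = 4.017 mg/L.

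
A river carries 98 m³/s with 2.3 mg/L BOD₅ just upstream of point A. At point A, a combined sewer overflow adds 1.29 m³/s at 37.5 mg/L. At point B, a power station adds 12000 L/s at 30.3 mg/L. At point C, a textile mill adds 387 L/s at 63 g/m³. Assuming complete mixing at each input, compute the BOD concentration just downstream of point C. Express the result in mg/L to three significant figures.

After input A: C = (98·2.3 + 1.29·37.5) / 99.29 = 2.757 mg/L.
12000 L/s = 12 m³/s.
After input B: C = (99.29·2.757 + 12·30.3) / 111.3 = 5.727 mg/L.
387 L/s = 0.387 m³/s.
After input C: C = (111.3·5.727 + 0.387·63) / 111.7 = 5.926 mg/L.

5.93 mg/L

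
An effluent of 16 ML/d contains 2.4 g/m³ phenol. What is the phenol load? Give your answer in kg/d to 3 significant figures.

38.4 kg/d

16 ML/d = 0.1852 m³/s.
Mass flux = Q·C = 0.1852 m³/s × 2.4 g/m³ = 0.4444 g/s.
= 0.4444 g/s × 86.4 = 38.4 kg/d.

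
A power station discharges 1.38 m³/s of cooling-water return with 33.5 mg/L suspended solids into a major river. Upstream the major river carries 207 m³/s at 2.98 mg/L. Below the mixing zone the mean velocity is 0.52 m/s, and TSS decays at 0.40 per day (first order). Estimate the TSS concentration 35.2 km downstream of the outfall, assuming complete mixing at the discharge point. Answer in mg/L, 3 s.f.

2.33 mg/L

After complete mixing, C₀ = (1.38·33.5 + 207·2.98) / 208.4 = 3.182 mg/L.
Travel time t = 3.52e+04 m / 0.52 m/s = 6.769e+04 s = 0.7835 d.
C = 3.182·exp(−0.40·0.7835) = 3.182·0.731 = 2.326 mg/L.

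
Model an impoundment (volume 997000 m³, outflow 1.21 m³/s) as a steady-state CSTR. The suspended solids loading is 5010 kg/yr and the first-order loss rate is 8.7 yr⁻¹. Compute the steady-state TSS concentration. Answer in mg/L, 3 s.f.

Outflow Q = 1.21 m³/s × 3.156e+07 s/yr = 3.818e+07 m³/yr.
Steady-state CSTR mass balance: W = Q·C + k·V·C, so C = W/(Q + kV).
Q + kV = 3.818e+07 + 8.7·997000 = 4.686e+07 m³/yr.
C = 5010/4.686e+07 = 0.0001069 kg/m³ = 0.1069 mg/L.

0.107 mg/L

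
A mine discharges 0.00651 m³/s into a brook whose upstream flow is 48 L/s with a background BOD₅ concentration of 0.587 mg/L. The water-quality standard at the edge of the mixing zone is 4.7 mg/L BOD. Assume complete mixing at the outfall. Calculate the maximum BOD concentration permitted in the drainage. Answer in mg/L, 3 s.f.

48 L/s = 0.048 m³/s.
Mass balance: 4.7·0.05451 = 0.00651·Cₑ + 0.048·0.587.
Cₑ = (0.2562 − 0.02818) / 0.00651 = 35.03 mg/L.

35.0 mg/L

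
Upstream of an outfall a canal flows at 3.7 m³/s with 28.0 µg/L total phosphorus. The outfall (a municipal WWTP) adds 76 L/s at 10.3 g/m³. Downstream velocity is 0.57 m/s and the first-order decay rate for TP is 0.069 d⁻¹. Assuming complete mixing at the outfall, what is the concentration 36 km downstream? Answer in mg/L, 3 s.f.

0.223 mg/L

76 L/s = 0.076 m³/s.
28.0 µg/L = 0.028 mg/L.
After complete mixing, C₀ = (0.076·10.3 + 3.7·0.028) / 3.776 = 0.2347 mg/L.
Travel time t = 3.6e+04 m / 0.57 m/s = 6.316e+04 s = 0.731 d.
C = 0.2347·exp(−0.069·0.731) = 0.2347·0.9508 = 0.2232 mg/L.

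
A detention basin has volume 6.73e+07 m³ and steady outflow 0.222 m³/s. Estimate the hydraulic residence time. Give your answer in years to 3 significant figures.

9.61 yr

Q = 0.222 m³/s × 3.156e+07 s/yr = 7.006e+06 m³/yr.
Hydraulic residence time τ = V/Q = 6.73e+07/7.006e+06 = 9.606 yr.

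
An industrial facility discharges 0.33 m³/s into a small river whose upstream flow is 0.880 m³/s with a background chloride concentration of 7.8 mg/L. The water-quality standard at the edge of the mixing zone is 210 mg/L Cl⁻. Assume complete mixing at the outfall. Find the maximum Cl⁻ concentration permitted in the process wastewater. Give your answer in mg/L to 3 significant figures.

749 mg/L

Mass balance: 210·1.21 = 0.33·Cₑ + 0.88·7.8.
Cₑ = (254.1 − 6.864) / 0.33 = 749.2 mg/L.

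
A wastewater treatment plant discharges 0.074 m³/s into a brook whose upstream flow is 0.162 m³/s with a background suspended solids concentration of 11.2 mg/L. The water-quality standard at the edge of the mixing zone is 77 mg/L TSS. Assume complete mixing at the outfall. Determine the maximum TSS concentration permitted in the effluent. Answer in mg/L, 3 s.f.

221 mg/L

Mass balance: 77·0.236 = 0.074·Cₑ + 0.162·11.2.
Cₑ = (18.17 − 1.814) / 0.074 = 221 mg/L.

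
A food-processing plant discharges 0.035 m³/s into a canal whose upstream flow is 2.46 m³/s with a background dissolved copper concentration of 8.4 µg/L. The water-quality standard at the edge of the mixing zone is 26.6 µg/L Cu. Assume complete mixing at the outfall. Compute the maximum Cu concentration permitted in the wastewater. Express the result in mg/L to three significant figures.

1.31 mg/L

8.4 µg/L = 0.0084 mg/L.
26.6 µg/L = 0.0266 mg/L.
Mass balance: 0.0266·2.495 = 0.035·Cₑ + 2.46·0.0084.
Cₑ = (0.06637 − 0.02066) / 0.035 = 1.306 mg/L.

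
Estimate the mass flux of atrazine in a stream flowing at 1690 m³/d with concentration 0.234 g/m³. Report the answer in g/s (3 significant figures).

1690 m³/d = 0.01956 m³/s.
Mass flux = Q·C = 0.01956 m³/s × 0.234 g/m³ = 0.004577 g/s.

0.00458 g/s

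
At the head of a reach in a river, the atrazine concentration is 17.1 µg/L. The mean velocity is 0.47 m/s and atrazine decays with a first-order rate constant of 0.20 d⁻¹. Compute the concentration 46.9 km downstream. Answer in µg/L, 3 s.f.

13.6 µg/L

Travel time t = 46.9 km / 0.47 m/s = 4.69e+04/0.47 = 9.979e+04 s = 1.155 d.
First-order decay: C = 17.1·exp(−0.20·1.155) = 17.1·0.7937 = 13.57 µg/L.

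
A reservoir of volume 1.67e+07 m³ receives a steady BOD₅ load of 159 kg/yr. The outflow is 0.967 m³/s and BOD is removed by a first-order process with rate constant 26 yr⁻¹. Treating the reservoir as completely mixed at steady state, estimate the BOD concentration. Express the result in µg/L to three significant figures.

Outflow Q = 0.967 m³/s × 3.156e+07 s/yr = 3.052e+07 m³/yr.
Steady-state CSTR mass balance: W = Q·C + k·V·C, so C = W/(Q + kV).
Q + kV = 3.052e+07 + 26·1.67e+07 = 4.647e+08 m³/yr.
C = 159/4.647e+08 = 3.421e-07 kg/m³ = 0.0003421 mg/L = 0.3421 µg/L.

0.342 µg/L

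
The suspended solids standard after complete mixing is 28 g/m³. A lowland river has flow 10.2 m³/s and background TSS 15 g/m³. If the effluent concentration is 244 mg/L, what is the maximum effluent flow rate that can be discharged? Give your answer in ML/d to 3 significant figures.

Mass balance at complete mixing: C_std·(Q_w + Q_r) = Q_w·C_e + Q_r·C_b.
Rearranging, Q_w = Q_r·(C_std − C_b)/(C_e − C_std) = 10.2·(28 − 15) / (244 − 28) = 0.6139 m³/s.
= 53.04 ML/d.

53.0 ML/d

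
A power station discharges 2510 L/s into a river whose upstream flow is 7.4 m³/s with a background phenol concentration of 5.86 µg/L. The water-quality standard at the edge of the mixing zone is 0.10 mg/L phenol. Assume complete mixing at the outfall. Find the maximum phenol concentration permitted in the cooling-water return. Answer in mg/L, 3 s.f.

0.378 mg/L

2510 L/s = 2.51 m³/s.
5.86 µg/L = 0.00586 mg/L.
Mass balance: 0.1·9.91 = 2.51·Cₑ + 7.4·0.00586.
Cₑ = (0.991 − 0.04336) / 2.51 = 0.3775 mg/L.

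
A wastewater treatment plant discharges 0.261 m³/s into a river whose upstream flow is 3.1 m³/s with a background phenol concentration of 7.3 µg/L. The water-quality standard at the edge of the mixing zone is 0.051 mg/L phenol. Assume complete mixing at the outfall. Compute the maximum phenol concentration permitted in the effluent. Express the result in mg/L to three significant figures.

0.570 mg/L

7.3 µg/L = 0.0073 mg/L.
Mass balance: 0.051·3.361 = 0.261·Cₑ + 3.1·0.0073.
Cₑ = (0.1714 − 0.02263) / 0.261 = 0.57 mg/L.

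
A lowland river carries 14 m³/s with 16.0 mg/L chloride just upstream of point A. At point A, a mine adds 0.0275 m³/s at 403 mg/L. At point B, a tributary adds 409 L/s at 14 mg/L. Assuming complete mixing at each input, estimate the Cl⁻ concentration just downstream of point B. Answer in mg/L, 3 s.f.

After input A: C = (14·16 + 0.0275·403) / 14.03 = 16.76 mg/L.
409 L/s = 0.409 m³/s.
After input B: C = (14.03·16.76 + 0.409·14) / 14.44 = 16.68 mg/L.

16.7 mg/L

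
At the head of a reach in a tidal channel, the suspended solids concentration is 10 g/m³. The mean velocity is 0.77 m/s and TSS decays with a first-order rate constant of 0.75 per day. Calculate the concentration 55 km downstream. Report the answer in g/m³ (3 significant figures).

5.38 g/m³

Travel time t = 55 km / 0.77 m/s = 5.5e+04/0.77 = 7.143e+04 s = 0.8267 d.
First-order decay: C = 10·exp(−0.75·0.8267) = 10·0.5379 = 5.379 g/m³.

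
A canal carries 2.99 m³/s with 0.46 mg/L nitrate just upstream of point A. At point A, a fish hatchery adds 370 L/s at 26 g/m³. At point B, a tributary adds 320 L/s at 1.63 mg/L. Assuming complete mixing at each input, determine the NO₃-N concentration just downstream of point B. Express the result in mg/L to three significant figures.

3.13 mg/L

370 L/s = 0.37 m³/s.
After input A: C = (2.99·0.46 + 0.37·26) / 3.36 = 3.272 mg/L.
320 L/s = 0.32 m³/s.
After input B: C = (3.36·3.272 + 0.32·1.63) / 3.68 = 3.13 mg/L.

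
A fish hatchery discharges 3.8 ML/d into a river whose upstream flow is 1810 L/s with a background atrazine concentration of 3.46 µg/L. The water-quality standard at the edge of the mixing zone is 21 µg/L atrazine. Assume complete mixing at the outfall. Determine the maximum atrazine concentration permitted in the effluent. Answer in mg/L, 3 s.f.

3.8 ML/d = 0.04398 m³/s.
1810 L/s = 1.81 m³/s.
3.46 µg/L = 0.00346 mg/L.
21 µg/L = 0.021 mg/L.
Mass balance: 0.021·1.854 = 0.04398·Cₑ + 1.81·0.00346.
Cₑ = (0.03893 − 0.006263) / 0.04398 = 0.7428 mg/L.

0.743 mg/L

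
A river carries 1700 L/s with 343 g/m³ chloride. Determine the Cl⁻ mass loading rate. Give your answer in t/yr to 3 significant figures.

1700 L/s = 1.7 m³/s.
Mass flux = Q·C = 1.7 m³/s × 343 g/m³ = 583.1 g/s.
= 583.1 g/s × 31.56 = 1.84e+04 t/yr.

18400 t/yr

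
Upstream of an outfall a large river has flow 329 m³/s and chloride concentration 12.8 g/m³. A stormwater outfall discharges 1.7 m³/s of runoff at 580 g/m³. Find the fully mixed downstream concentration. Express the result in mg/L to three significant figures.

Flow-weighted mixing gives C = (1.7·580 + 329·12.8) / (1.7 + 329) = 5197/330.7 = 15.72 mg/L.

15.7 mg/L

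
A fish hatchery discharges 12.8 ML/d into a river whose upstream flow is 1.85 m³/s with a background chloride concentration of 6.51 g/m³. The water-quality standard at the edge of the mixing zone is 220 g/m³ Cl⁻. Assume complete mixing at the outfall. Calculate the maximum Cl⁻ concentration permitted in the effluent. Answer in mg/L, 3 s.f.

2890 mg/L

12.8 ML/d = 0.1481 m³/s.
Mass balance: 220·1.998 = 0.1481·Cₑ + 1.85·6.51.
Cₑ = (439.6 − 12.04) / 0.1481 = 2886 mg/L.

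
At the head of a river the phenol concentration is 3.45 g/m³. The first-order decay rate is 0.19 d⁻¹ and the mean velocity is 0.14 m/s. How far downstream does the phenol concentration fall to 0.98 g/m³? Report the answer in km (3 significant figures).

80.1 km

From C = C₀·e^(−kt), t = ln(C₀/C)/k = ln(3.45/0.98)/0.19 = 1.259/0.19 = 6.624 d.
Distance = v·t = 0.14 m/s × 5.723e+05 s = 8.012e+04 m = 80.12 km.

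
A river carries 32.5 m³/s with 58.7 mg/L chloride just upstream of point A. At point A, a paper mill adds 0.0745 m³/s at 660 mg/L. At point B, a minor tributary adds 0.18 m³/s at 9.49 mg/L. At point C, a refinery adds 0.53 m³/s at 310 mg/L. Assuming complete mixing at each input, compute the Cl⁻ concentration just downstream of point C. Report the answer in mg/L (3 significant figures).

After input A: C = (32.5·58.7 + 0.0745·660) / 32.57 = 60.08 mg/L.
After input B: C = (32.57·60.08 + 0.18·9.49) / 32.75 = 59.8 mg/L.
After input C: C = (32.75·59.8 + 0.53·310) / 33.28 = 63.78 mg/L.

63.8 mg/L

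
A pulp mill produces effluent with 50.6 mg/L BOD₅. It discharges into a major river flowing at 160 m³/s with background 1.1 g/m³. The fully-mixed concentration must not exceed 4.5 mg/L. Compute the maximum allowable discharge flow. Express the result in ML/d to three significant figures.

Mass balance at complete mixing: C_std·(Q_w + Q_r) = Q_w·C_e + Q_r·C_b.
Rearranging, Q_w = Q_r·(C_std − C_b)/(C_e − C_std) = 160·(4.5 − 1.1) / (50.6 − 4.5) = 11.8 m³/s.
= 1020 ML/d.

1020 ML/d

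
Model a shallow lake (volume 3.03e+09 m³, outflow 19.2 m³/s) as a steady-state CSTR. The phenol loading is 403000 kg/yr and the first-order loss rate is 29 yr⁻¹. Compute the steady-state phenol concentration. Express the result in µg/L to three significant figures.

4.55 µg/L

Outflow Q = 19.2 m³/s × 3.156e+07 s/yr = 6.059e+08 m³/yr.
Steady-state CSTR mass balance: W = Q·C + k·V·C, so C = W/(Q + kV).
Q + kV = 6.059e+08 + 29·3.03e+09 = 8.848e+10 m³/yr.
C = 403000/8.848e+10 = 4.555e-06 kg/m³ = 0.004555 mg/L = 4.555 µg/L.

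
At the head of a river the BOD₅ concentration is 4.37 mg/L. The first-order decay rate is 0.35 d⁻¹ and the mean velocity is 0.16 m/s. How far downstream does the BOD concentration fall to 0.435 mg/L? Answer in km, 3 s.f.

From C = C₀·e^(−kt), t = ln(C₀/C)/k = ln(4.37/0.435)/0.35 = 2.307/0.35 = 6.592 d.
Distance = v·t = 0.16 m/s × 5.695e+05 s = 9.113e+04 m = 91.13 km.

91.1 km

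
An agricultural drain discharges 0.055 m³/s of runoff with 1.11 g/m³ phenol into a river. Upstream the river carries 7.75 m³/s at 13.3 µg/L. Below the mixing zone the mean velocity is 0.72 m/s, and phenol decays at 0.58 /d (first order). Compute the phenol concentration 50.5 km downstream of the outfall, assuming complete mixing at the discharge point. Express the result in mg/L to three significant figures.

13.3 µg/L = 0.0133 mg/L.
After complete mixing, C₀ = (0.055·1.11 + 7.75·0.0133) / 7.805 = 0.02103 mg/L.
Travel time t = 5.05e+04 m / 0.72 m/s = 7.014e+04 s = 0.8118 d.
C = 0.02103·exp(−0.58·0.8118) = 0.02103·0.6245 = 0.01313 mg/L.

0.0131 mg/L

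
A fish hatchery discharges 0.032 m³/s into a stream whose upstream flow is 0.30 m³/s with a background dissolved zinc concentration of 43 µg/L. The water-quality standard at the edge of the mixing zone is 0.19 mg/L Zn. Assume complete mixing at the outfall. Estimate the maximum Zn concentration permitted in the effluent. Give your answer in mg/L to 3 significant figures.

1.57 mg/L

43 µg/L = 0.043 mg/L.
Mass balance: 0.19·0.332 = 0.032·Cₑ + 0.3·0.043.
Cₑ = (0.06308 − 0.0129) / 0.032 = 1.568 mg/L.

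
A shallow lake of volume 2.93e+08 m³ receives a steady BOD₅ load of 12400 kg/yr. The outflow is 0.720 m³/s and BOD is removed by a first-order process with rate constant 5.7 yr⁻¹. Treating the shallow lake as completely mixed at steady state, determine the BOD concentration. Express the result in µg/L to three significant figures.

7.33 µg/L

Outflow Q = 0.720 m³/s × 3.156e+07 s/yr = 2.272e+07 m³/yr.
Steady-state CSTR mass balance: W = Q·C + k·V·C, so C = W/(Q + kV).
Q + kV = 2.272e+07 + 5.7·2.93e+08 = 1.693e+09 m³/yr.
C = 12400/1.693e+09 = 7.325e-06 kg/m³ = 0.007325 mg/L = 7.325 µg/L.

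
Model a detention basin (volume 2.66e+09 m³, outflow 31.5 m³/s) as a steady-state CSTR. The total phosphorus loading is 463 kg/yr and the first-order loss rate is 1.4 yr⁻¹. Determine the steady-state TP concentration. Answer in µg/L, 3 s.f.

0.0981 µg/L

Outflow Q = 31.5 m³/s × 3.156e+07 s/yr = 9.941e+08 m³/yr.
Steady-state CSTR mass balance: W = Q·C + k·V·C, so C = W/(Q + kV).
Q + kV = 9.941e+08 + 1.4·2.66e+09 = 4.718e+09 m³/yr.
C = 463/4.718e+09 = 9.813e-08 kg/m³ = 9.813e-05 mg/L = 0.09813 µg/L.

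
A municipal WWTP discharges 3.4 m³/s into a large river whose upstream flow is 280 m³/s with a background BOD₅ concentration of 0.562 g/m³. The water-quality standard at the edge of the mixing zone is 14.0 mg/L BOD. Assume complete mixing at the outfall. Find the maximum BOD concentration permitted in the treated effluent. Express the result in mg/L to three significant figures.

Mass balance: 14·283.4 = 3.4·Cₑ + 280·0.562.
Cₑ = (3968 − 157.4) / 3.4 = 1121 mg/L.

1120 mg/L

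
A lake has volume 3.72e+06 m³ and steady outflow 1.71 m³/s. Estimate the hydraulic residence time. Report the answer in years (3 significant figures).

Q = 1.71 m³/s × 3.156e+07 s/yr = 5.396e+07 m³/yr.
Hydraulic residence time τ = V/Q = 3.72e+06/5.396e+07 = 0.06894 yr.

0.0689 yr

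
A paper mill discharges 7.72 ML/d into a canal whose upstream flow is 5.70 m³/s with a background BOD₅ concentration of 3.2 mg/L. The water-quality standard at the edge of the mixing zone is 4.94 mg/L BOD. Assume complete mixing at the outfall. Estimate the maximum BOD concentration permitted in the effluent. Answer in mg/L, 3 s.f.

7.72 ML/d = 0.08935 m³/s.
Mass balance: 4.94·5.789 = 0.08935·Cₑ + 5.7·3.2.
Cₑ = (28.6 − 18.24) / 0.08935 = 115.9 mg/L.

116 mg/L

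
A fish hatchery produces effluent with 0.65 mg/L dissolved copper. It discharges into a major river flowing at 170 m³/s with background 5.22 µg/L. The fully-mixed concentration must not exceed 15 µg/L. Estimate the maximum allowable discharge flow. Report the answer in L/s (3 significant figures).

2620 L/s

5.22 µg/L = 0.00522 mg/L.
15 µg/L = 0.015 mg/L.
Mass balance at complete mixing: C_std·(Q_w + Q_r) = Q_w·C_e + Q_r·C_b.
Rearranging, Q_w = Q_r·(C_std − C_b)/(C_e − C_std) = 170·(0.015 − 0.00522) / (0.65 − 0.015) = 2.618 m³/s.
= 2618 L/s.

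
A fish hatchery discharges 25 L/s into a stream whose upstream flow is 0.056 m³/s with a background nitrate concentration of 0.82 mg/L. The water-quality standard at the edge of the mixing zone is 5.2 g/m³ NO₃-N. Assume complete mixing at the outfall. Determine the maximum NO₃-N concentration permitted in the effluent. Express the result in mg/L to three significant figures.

25 L/s = 0.025 m³/s.
Mass balance: 5.2·0.081 = 0.025·Cₑ + 0.056·0.82.
Cₑ = (0.4212 − 0.04592) / 0.025 = 15.01 mg/L.

15.0 mg/L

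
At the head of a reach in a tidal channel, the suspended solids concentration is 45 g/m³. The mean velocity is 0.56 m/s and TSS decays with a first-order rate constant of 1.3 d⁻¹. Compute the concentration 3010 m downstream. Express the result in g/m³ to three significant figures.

Travel time t = 3010 m / 0.56 m/s = 3010/0.56 = 5375 s = 0.06221 d.
First-order decay: C = 45·exp(−1.3·0.06221) = 45·0.9223 = 41.5 g/m³.

41.5 g/m³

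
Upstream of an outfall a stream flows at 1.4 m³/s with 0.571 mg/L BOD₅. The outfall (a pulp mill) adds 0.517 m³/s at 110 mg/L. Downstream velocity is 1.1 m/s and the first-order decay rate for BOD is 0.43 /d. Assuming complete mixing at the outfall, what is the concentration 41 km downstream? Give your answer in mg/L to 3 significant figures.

After complete mixing, C₀ = (0.517·110 + 1.4·0.571) / 1.917 = 30.08 mg/L.
Travel time t = 4.1e+04 m / 1.1 m/s = 3.727e+04 s = 0.4314 d.
C = 30.08·exp(−0.43·0.4314) = 30.08·0.8307 = 24.99 mg/L.

25.0 mg/L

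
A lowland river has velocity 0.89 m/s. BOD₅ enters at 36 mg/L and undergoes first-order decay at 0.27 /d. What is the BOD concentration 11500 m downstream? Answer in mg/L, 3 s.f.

34.6 mg/L

Travel time t = 11500 m / 0.89 m/s = 1.15e+04/0.89 = 1.292e+04 s = 0.1496 d.
First-order decay: C = 36·exp(−0.27·0.1496) = 36·0.9604 = 34.58 mg/L.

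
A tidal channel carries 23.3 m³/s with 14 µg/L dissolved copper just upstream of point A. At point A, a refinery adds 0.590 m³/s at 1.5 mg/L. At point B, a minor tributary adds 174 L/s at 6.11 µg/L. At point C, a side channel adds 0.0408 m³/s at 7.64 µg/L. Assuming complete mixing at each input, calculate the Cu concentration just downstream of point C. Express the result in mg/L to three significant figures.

14 µg/L = 0.014 mg/L.
After input A: C = (23.3·0.014 + 0.59·1.5) / 23.89 = 0.0507 mg/L.
174 L/s = 0.174 m³/s.
6.11 µg/L = 0.00611 mg/L.
After input B: C = (23.89·0.0507 + 0.174·0.00611) / 24.06 = 0.05038 mg/L.
7.64 µg/L = 0.00764 mg/L.
After input C: C = (24.06·0.05038 + 0.0408·0.00764) / 24.1 = 0.0503 mg/L.

0.0503 mg/L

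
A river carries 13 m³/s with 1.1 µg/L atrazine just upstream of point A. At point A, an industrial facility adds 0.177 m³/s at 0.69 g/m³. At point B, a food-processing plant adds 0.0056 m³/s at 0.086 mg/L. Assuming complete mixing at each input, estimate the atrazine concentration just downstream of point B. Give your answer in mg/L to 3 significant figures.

1.1 µg/L = 0.0011 mg/L.
After input A: C = (13·0.0011 + 0.177·0.69) / 13.18 = 0.01035 mg/L.
After input B: C = (13.18·0.01035 + 0.0056·0.086) / 13.18 = 0.01039 mg/L.

0.0104 mg/L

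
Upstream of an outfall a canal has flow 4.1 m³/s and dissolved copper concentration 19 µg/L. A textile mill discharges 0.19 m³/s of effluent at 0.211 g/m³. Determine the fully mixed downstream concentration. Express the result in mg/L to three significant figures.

19 µg/L = 0.019 mg/L.
Flow-weighted mixing gives C = (0.19·0.211 + 4.1·0.019) / (0.19 + 4.1) = 0.118/4.29 = 0.0275 mg/L.

0.0275 mg/L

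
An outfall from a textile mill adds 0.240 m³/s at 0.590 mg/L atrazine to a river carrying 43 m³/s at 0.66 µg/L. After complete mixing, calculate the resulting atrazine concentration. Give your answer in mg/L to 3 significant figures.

0.00393 mg/L

0.66 µg/L = 0.00066 mg/L.
Conservation of mass across the mixing zone: C = (0.24·0.59 + 43·0.00066) / (0.24 + 43) = 0.17/43.24 = 0.003931 mg/L.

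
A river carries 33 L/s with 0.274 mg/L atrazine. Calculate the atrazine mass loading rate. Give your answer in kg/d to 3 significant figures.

33 L/s = 0.033 m³/s.
Mass flux = Q·C = 0.033 m³/s × 0.274 g/m³ = 0.009042 g/s.
= 0.009042 g/s × 86.4 = 0.7812 kg/d.

0.781 kg/d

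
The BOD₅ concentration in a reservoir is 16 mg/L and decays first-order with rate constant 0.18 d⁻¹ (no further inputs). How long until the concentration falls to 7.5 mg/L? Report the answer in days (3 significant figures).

t = ln(C₀/C)/k = ln(16/7.5)/0.18 = 0.7577/0.18 = 4.209 d.

4.21 d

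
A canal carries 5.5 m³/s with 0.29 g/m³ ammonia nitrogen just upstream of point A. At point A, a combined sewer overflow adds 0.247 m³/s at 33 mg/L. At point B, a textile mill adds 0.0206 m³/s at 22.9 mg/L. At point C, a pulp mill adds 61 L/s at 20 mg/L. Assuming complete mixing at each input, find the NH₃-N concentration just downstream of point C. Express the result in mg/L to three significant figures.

1.96 mg/L

After input A: C = (5.5·0.29 + 0.247·33) / 5.747 = 1.696 mg/L.
After input B: C = (5.747·1.696 + 0.0206·22.9) / 5.768 = 1.772 mg/L.
61 L/s = 0.061 m³/s.
After input C: C = (5.768·1.772 + 0.061·20) / 5.829 = 1.962 mg/L.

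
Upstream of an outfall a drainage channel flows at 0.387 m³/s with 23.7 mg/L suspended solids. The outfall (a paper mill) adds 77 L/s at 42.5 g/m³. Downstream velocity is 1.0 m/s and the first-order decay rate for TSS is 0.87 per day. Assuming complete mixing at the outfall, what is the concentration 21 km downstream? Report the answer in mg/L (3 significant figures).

77 L/s = 0.077 m³/s.
After complete mixing, C₀ = (0.077·42.5 + 0.387·23.7) / 0.464 = 26.82 mg/L.
Travel time t = 2.1e+04 m / 1.0 m/s = 2.1e+04 s = 0.2431 d.
C = 26.82·exp(−0.87·0.2431) = 26.82·0.8094 = 21.71 mg/L.

21.7 mg/L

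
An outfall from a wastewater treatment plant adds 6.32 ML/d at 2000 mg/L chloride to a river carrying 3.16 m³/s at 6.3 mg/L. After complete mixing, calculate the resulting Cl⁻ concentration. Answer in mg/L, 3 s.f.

51.4 mg/L

6.32 ML/d = 0.07315 m³/s.
Flow-weighted mixing gives C = (0.07315·2000 + 3.16·6.3) / (0.07315 + 3.16) = 166.2/3.233 = 51.41 mg/L.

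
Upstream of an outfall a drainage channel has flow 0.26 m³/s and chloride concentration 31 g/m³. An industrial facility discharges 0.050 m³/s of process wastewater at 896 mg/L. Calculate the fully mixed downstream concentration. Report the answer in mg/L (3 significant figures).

Conservation of mass across the mixing zone: C = (0.05·896 + 0.26·31) / (0.05 + 0.26) = 52.86/0.31 = 170.5 mg/L.

171 mg/L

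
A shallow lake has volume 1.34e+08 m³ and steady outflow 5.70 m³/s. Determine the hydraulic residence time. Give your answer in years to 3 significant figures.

Q = 5.70 m³/s × 3.156e+07 s/yr = 1.799e+08 m³/yr.
Hydraulic residence time τ = V/Q = 1.34e+08/1.799e+08 = 0.7449 yr.

0.745 yr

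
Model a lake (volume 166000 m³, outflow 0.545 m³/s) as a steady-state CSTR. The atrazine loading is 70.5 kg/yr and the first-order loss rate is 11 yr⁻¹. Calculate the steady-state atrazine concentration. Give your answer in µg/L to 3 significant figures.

3.71 µg/L

Outflow Q = 0.545 m³/s × 3.156e+07 s/yr = 1.72e+07 m³/yr.
Steady-state CSTR mass balance: W = Q·C + k·V·C, so C = W/(Q + kV).
Q + kV = 1.72e+07 + 11·166000 = 1.902e+07 m³/yr.
C = 70.5/1.902e+07 = 3.706e-06 kg/m³ = 0.003706 mg/L = 3.706 µg/L.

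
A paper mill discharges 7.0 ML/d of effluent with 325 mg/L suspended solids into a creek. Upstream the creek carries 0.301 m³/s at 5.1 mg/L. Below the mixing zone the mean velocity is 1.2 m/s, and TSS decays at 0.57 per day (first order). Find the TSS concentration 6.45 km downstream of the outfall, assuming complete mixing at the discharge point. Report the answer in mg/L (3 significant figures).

7.0 ML/d = 0.08102 m³/s.
After complete mixing, C₀ = (0.08102·325 + 0.301·5.1) / 0.382 = 72.94 mg/L.
Travel time t = 6450 m / 1.2 m/s = 5375 s = 0.06221 d.
C = 72.94·exp(−0.57·0.06221) = 72.94·0.9652 = 70.4 mg/L.

70.4 mg/L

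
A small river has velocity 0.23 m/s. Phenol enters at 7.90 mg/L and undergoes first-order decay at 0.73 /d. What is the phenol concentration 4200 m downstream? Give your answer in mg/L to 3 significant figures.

Travel time t = 4200 m / 0.23 m/s = 4200/0.23 = 1.826e+04 s = 0.2114 d.
First-order decay: C = 7.90·exp(−0.73·0.2114) = 7.90·0.857 = 6.771 mg/L.

6.77 mg/L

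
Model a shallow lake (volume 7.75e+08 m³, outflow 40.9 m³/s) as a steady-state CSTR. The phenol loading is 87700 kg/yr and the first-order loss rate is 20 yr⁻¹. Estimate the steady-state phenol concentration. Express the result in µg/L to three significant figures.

5.22 µg/L

Outflow Q = 40.9 m³/s × 3.156e+07 s/yr = 1.291e+09 m³/yr.
Steady-state CSTR mass balance: W = Q·C + k·V·C, so C = W/(Q + kV).
Q + kV = 1.291e+09 + 20·7.75e+08 = 1.679e+10 m³/yr.
C = 87700/1.679e+10 = 5.223e-06 kg/m³ = 0.005223 mg/L = 5.223 µg/L.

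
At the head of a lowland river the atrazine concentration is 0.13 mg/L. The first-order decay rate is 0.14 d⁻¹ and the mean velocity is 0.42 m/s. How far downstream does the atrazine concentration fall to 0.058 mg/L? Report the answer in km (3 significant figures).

From C = C₀·e^(−kt), t = ln(C₀/C)/k = ln(0.13/0.058)/0.14 = 0.8071/0.14 = 5.765 d.
Distance = v·t = 0.42 m/s × 4.981e+05 s = 2.092e+05 m = 209.2 km.

209 km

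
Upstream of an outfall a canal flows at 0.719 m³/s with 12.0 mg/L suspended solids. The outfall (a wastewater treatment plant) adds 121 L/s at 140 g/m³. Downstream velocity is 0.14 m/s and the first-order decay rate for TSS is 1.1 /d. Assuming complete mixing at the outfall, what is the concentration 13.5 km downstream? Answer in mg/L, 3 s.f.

121 L/s = 0.121 m³/s.
After complete mixing, C₀ = (0.121·140 + 0.719·12) / 0.84 = 30.44 mg/L.
Travel time t = 1.35e+04 m / 0.14 m/s = 9.643e+04 s = 1.116 d.
C = 30.44·exp(−1.1·1.116) = 30.44·0.293 = 8.918 mg/L.

8.92 mg/L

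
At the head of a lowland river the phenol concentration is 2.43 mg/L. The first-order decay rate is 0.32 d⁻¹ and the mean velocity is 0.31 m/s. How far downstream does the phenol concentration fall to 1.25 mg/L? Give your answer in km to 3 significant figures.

From C = C₀·e^(−kt), t = ln(C₀/C)/k = ln(2.43/1.25)/0.32 = 0.6647/0.32 = 2.077 d.
Distance = v·t = 0.31 m/s × 1.795e+05 s = 5.564e+04 m = 55.64 km.

55.6 km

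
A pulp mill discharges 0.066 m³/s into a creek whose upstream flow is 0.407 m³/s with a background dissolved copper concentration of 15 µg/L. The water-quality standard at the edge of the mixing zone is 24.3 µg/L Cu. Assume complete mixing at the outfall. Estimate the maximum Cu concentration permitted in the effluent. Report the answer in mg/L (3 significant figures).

0.0817 mg/L

15 µg/L = 0.015 mg/L.
24.3 µg/L = 0.0243 mg/L.
Mass balance: 0.0243·0.473 = 0.066·Cₑ + 0.407·0.015.
Cₑ = (0.01149 − 0.006105) / 0.066 = 0.08165 mg/L.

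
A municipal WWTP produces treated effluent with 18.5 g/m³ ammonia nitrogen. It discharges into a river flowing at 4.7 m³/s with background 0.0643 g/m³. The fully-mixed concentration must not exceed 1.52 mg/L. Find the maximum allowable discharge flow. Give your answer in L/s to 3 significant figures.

Mass balance at complete mixing: C_std·(Q_w + Q_r) = Q_w·C_e + Q_r·C_b.
Rearranging, Q_w = Q_r·(C_std − C_b)/(C_e − C_std) = 4.7·(1.52 − 0.0643) / (18.5 − 1.52) = 0.4029 m³/s.
= 402.9 L/s.

403 L/s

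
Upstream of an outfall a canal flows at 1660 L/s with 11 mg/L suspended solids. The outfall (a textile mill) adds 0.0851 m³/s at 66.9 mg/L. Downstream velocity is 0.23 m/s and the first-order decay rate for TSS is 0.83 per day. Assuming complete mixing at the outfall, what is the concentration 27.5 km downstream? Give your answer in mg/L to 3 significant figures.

1660 L/s = 1.66 m³/s.
After complete mixing, C₀ = (0.0851·66.9 + 1.66·11) / 1.745 = 13.73 mg/L.
Travel time t = 2.75e+04 m / 0.23 m/s = 1.196e+05 s = 1.384 d.
C = 13.73·exp(−0.83·1.384) = 13.73·0.3171 = 4.352 mg/L.

4.35 mg/L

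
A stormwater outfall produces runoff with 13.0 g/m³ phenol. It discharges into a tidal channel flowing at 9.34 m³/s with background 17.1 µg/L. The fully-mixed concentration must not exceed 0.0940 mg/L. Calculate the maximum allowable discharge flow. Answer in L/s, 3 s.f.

17.1 µg/L = 0.0171 mg/L.
Mass balance at complete mixing: C_std·(Q_w + Q_r) = Q_w·C_e + Q_r·C_b.
Rearranging, Q_w = Q_r·(C_std − C_b)/(C_e − C_std) = 9.34·(0.094 − 0.0171) / (13 − 0.094) = 0.05565 m³/s.
= 55.65 L/s.

55.7 L/s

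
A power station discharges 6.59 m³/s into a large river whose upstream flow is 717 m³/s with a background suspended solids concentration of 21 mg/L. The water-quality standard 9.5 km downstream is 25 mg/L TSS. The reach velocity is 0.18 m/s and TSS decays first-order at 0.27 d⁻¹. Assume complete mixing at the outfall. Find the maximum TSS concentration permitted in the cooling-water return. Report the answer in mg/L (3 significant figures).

Travel time to the compliance point: t = 9500/0.18 = 5.278e+04 s = 0.6109 d; decay factor exp(−0.27·0.6109) = 0.848.
So the concentration just after mixing may be at most 25/0.848 = 29.48 mg/L.
Mass balance: 29.48·723.6 = 6.59·Cₑ + 717·21.
Cₑ = (2.133e+04 − 1.506e+04) / 6.59 = 952.4 mg/L.

952 mg/L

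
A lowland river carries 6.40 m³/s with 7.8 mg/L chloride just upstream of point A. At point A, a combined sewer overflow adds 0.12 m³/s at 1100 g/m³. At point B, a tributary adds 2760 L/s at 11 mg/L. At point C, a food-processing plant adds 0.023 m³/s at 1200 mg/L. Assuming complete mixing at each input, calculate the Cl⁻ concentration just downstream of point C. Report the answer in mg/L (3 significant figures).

After input A: C = (6.4·7.8 + 0.12·1100) / 6.52 = 27.9 mg/L.
2760 L/s = 2.76 m³/s.
After input B: C = (6.52·27.9 + 2.76·11) / 9.28 = 22.88 mg/L.
After input C: C = (9.28·22.88 + 0.023·1200) / 9.303 = 25.79 mg/L.

25.8 mg/L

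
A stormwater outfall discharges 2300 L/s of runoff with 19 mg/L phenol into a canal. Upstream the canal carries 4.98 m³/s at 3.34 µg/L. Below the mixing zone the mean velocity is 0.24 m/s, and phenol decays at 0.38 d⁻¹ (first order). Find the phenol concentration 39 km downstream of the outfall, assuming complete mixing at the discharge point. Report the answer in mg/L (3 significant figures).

2300 L/s = 2.3 m³/s.
3.34 µg/L = 0.00334 mg/L.
After complete mixing, C₀ = (2.3·19 + 4.98·0.00334) / 7.28 = 6.005 mg/L.
Travel time t = 3.9e+04 m / 0.24 m/s = 1.625e+05 s = 1.881 d.
C = 6.005·exp(−0.38·1.881) = 6.005·0.4893 = 2.938 mg/L.

2.94 mg/L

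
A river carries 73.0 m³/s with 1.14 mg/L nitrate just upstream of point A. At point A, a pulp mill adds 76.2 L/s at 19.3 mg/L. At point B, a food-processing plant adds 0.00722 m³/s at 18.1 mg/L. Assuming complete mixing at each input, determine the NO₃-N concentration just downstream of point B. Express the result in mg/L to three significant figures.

76.2 L/s = 0.0762 m³/s.
After input A: C = (73·1.14 + 0.0762·19.3) / 73.08 = 1.159 mg/L.
After input B: C = (73.08·1.159 + 0.00722·18.1) / 73.08 = 1.161 mg/L.

1.16 mg/L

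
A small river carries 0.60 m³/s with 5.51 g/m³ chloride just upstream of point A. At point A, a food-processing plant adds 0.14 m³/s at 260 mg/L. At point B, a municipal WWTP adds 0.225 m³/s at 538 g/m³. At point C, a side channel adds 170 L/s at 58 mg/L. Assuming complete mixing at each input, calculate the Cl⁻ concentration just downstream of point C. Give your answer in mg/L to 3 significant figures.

150 mg/L

After input A: C = (0.6·5.51 + 0.14·260) / 0.74 = 53.66 mg/L.
After input B: C = (0.74·53.66 + 0.225·538) / 0.965 = 166.6 mg/L.
170 L/s = 0.17 m³/s.
After input C: C = (0.965·166.6 + 0.17·58) / 1.135 = 150.3 mg/L.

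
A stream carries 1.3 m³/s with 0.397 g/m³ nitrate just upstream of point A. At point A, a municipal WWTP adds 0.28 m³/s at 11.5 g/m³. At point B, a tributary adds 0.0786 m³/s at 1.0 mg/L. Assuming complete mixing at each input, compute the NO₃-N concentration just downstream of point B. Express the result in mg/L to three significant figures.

After input A: C = (1.3·0.397 + 0.28·11.5) / 1.58 = 2.365 mg/L.
After input B: C = (1.58·2.365 + 0.0786·1) / 1.659 = 2.3 mg/L.

2.30 mg/L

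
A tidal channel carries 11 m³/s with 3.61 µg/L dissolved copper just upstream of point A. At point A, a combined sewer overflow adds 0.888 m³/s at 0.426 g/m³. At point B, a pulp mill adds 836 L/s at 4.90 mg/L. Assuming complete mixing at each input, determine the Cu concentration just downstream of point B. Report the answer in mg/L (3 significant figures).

3.61 µg/L = 0.00361 mg/L.
After input A: C = (11·0.00361 + 0.888·0.426) / 11.89 = 0.03516 mg/L.
836 L/s = 0.836 m³/s.
After input B: C = (11.89·0.03516 + 0.836·4.9) / 12.72 = 0.3548 mg/L.

0.355 mg/L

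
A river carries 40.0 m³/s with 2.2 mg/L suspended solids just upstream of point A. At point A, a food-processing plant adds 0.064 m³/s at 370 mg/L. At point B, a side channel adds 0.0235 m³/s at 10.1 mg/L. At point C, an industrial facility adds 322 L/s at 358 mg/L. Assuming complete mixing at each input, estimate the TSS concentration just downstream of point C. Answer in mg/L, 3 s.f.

5.62 mg/L

After input A: C = (40·2.2 + 0.064·370) / 40.06 = 2.788 mg/L.
After input B: C = (40.06·2.788 + 0.0235·10.1) / 40.09 = 2.792 mg/L.
322 L/s = 0.322 m³/s.
After input C: C = (40.09·2.792 + 0.322·358) / 40.41 = 5.622 mg/L.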